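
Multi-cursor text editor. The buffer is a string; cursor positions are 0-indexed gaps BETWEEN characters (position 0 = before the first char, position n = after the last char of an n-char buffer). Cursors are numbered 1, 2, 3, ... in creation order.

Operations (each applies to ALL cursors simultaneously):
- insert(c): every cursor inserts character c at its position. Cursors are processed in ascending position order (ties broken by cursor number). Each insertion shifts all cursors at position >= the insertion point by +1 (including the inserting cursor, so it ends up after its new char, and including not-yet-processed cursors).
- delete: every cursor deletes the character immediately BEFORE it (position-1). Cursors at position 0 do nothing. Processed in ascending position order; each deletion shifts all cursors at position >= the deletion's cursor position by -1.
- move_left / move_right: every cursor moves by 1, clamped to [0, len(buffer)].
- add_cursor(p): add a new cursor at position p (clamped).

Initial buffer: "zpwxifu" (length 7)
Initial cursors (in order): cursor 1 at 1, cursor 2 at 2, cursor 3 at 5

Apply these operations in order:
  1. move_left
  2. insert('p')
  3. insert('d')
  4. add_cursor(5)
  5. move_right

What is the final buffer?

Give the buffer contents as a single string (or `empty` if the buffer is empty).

After op 1 (move_left): buffer="zpwxifu" (len 7), cursors c1@0 c2@1 c3@4, authorship .......
After op 2 (insert('p')): buffer="pzppwxpifu" (len 10), cursors c1@1 c2@3 c3@7, authorship 1.2...3...
After op 3 (insert('d')): buffer="pdzpdpwxpdifu" (len 13), cursors c1@2 c2@5 c3@10, authorship 11.22...33...
After op 4 (add_cursor(5)): buffer="pdzpdpwxpdifu" (len 13), cursors c1@2 c2@5 c4@5 c3@10, authorship 11.22...33...
After op 5 (move_right): buffer="pdzpdpwxpdifu" (len 13), cursors c1@3 c2@6 c4@6 c3@11, authorship 11.22...33...

Answer: pdzpdpwxpdifu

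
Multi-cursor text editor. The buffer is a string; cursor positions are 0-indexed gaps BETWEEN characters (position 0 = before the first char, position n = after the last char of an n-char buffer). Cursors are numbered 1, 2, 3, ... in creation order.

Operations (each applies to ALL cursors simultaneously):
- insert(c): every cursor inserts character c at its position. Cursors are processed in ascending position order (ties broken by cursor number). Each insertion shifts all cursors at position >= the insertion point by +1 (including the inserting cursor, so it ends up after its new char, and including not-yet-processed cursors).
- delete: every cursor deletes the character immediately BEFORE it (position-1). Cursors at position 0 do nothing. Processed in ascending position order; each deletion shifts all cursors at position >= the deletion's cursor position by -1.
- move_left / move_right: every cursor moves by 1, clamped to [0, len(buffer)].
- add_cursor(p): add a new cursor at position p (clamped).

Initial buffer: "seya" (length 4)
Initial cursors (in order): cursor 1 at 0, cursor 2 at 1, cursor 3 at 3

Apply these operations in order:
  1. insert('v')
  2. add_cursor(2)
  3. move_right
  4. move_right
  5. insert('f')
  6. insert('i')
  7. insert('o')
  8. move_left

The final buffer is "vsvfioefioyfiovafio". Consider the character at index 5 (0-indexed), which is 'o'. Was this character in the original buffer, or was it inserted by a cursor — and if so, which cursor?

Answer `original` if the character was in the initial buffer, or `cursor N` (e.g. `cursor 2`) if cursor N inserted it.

After op 1 (insert('v')): buffer="vsveyva" (len 7), cursors c1@1 c2@3 c3@6, authorship 1.2..3.
After op 2 (add_cursor(2)): buffer="vsveyva" (len 7), cursors c1@1 c4@2 c2@3 c3@6, authorship 1.2..3.
After op 3 (move_right): buffer="vsveyva" (len 7), cursors c1@2 c4@3 c2@4 c3@7, authorship 1.2..3.
After op 4 (move_right): buffer="vsveyva" (len 7), cursors c1@3 c4@4 c2@5 c3@7, authorship 1.2..3.
After op 5 (insert('f')): buffer="vsvfefyfvaf" (len 11), cursors c1@4 c4@6 c2@8 c3@11, authorship 1.21.4.23.3
After op 6 (insert('i')): buffer="vsvfiefiyfivafi" (len 15), cursors c1@5 c4@8 c2@11 c3@15, authorship 1.211.44.223.33
After op 7 (insert('o')): buffer="vsvfioefioyfiovafio" (len 19), cursors c1@6 c4@10 c2@14 c3@19, authorship 1.2111.444.2223.333
After op 8 (move_left): buffer="vsvfioefioyfiovafio" (len 19), cursors c1@5 c4@9 c2@13 c3@18, authorship 1.2111.444.2223.333
Authorship (.=original, N=cursor N): 1 . 2 1 1 1 . 4 4 4 . 2 2 2 3 . 3 3 3
Index 5: author = 1

Answer: cursor 1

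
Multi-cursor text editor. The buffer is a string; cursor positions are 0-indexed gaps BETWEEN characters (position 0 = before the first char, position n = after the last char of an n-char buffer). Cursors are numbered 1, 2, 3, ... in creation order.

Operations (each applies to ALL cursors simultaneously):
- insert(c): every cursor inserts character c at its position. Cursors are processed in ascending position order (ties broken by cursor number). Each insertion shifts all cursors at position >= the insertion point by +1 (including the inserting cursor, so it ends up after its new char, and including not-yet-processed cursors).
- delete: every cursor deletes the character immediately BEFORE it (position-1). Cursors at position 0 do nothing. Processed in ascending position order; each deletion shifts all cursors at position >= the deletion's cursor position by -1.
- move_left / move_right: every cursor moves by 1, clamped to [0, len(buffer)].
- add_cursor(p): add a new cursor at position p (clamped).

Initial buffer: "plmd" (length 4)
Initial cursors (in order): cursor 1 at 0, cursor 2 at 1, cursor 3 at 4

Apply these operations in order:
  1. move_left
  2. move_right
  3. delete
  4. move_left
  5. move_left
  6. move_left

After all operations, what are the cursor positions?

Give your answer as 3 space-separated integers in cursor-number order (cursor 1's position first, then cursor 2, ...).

After op 1 (move_left): buffer="plmd" (len 4), cursors c1@0 c2@0 c3@3, authorship ....
After op 2 (move_right): buffer="plmd" (len 4), cursors c1@1 c2@1 c3@4, authorship ....
After op 3 (delete): buffer="lm" (len 2), cursors c1@0 c2@0 c3@2, authorship ..
After op 4 (move_left): buffer="lm" (len 2), cursors c1@0 c2@0 c3@1, authorship ..
After op 5 (move_left): buffer="lm" (len 2), cursors c1@0 c2@0 c3@0, authorship ..
After op 6 (move_left): buffer="lm" (len 2), cursors c1@0 c2@0 c3@0, authorship ..

Answer: 0 0 0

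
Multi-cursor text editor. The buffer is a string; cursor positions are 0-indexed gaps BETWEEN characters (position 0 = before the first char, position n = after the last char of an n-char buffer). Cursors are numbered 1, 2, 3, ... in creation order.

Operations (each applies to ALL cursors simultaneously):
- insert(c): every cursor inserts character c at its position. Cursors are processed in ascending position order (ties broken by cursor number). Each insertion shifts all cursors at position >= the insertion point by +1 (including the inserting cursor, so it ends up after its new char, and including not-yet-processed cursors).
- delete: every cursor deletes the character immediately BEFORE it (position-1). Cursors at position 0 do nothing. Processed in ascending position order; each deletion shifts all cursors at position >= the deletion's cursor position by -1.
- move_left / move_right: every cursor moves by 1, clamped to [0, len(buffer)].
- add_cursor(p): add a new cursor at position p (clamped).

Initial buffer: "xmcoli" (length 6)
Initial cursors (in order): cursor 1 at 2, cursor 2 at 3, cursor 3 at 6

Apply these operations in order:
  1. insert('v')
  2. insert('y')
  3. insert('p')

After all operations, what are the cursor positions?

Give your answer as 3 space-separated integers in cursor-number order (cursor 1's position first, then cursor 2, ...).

After op 1 (insert('v')): buffer="xmvcvoliv" (len 9), cursors c1@3 c2@5 c3@9, authorship ..1.2...3
After op 2 (insert('y')): buffer="xmvycvyolivy" (len 12), cursors c1@4 c2@7 c3@12, authorship ..11.22...33
After op 3 (insert('p')): buffer="xmvypcvypolivyp" (len 15), cursors c1@5 c2@9 c3@15, authorship ..111.222...333

Answer: 5 9 15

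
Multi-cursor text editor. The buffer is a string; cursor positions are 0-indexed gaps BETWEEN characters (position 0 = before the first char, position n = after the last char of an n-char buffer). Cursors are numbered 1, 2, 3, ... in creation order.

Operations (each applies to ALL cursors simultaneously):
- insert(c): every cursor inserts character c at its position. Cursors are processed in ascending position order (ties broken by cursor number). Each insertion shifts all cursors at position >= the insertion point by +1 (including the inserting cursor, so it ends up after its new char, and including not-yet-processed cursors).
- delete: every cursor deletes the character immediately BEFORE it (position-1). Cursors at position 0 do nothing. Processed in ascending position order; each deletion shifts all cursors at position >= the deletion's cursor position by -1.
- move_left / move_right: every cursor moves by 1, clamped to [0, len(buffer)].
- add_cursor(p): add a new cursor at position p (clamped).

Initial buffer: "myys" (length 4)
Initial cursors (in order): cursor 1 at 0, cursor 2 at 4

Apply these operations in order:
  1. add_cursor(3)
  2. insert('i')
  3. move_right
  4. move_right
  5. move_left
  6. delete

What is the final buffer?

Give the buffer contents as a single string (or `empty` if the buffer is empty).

After op 1 (add_cursor(3)): buffer="myys" (len 4), cursors c1@0 c3@3 c2@4, authorship ....
After op 2 (insert('i')): buffer="imyyisi" (len 7), cursors c1@1 c3@5 c2@7, authorship 1...3.2
After op 3 (move_right): buffer="imyyisi" (len 7), cursors c1@2 c3@6 c2@7, authorship 1...3.2
After op 4 (move_right): buffer="imyyisi" (len 7), cursors c1@3 c2@7 c3@7, authorship 1...3.2
After op 5 (move_left): buffer="imyyisi" (len 7), cursors c1@2 c2@6 c3@6, authorship 1...3.2
After op 6 (delete): buffer="iyyi" (len 4), cursors c1@1 c2@3 c3@3, authorship 1..2

Answer: iyyi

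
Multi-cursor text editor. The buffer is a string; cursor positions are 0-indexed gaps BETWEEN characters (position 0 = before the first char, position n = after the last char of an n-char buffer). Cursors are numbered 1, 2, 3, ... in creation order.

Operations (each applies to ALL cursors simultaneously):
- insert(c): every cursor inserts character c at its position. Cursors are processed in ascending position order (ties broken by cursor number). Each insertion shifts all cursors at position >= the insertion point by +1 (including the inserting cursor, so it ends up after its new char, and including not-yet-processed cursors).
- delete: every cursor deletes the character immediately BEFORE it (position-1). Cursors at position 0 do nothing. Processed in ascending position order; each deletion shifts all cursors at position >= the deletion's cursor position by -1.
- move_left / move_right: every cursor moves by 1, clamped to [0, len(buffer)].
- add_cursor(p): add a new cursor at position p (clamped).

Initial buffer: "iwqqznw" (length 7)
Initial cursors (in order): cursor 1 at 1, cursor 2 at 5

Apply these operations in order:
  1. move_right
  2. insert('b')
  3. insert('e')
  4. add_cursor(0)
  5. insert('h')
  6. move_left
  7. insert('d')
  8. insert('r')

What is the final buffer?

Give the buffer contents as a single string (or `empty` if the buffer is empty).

Answer: drhiwbedrhqqznbedrhw

Derivation:
After op 1 (move_right): buffer="iwqqznw" (len 7), cursors c1@2 c2@6, authorship .......
After op 2 (insert('b')): buffer="iwbqqznbw" (len 9), cursors c1@3 c2@8, authorship ..1....2.
After op 3 (insert('e')): buffer="iwbeqqznbew" (len 11), cursors c1@4 c2@10, authorship ..11....22.
After op 4 (add_cursor(0)): buffer="iwbeqqznbew" (len 11), cursors c3@0 c1@4 c2@10, authorship ..11....22.
After op 5 (insert('h')): buffer="hiwbehqqznbehw" (len 14), cursors c3@1 c1@6 c2@13, authorship 3..111....222.
After op 6 (move_left): buffer="hiwbehqqznbehw" (len 14), cursors c3@0 c1@5 c2@12, authorship 3..111....222.
After op 7 (insert('d')): buffer="dhiwbedhqqznbedhw" (len 17), cursors c3@1 c1@7 c2@15, authorship 33..1111....2222.
After op 8 (insert('r')): buffer="drhiwbedrhqqznbedrhw" (len 20), cursors c3@2 c1@9 c2@18, authorship 333..11111....22222.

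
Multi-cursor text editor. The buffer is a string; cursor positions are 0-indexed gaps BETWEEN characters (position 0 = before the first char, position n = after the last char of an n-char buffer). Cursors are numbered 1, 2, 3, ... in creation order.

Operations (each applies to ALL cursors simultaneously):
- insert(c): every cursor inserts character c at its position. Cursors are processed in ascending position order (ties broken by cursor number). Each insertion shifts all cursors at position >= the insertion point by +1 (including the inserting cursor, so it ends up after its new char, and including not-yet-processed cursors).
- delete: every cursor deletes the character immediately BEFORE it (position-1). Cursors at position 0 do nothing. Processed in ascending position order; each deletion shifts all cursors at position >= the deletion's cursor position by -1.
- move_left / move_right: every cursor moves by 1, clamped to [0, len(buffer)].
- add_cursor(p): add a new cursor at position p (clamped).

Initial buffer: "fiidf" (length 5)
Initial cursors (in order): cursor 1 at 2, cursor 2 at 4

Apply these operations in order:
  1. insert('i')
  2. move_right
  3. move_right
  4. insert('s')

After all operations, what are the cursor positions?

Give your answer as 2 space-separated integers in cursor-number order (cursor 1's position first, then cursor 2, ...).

Answer: 6 9

Derivation:
After op 1 (insert('i')): buffer="fiiidif" (len 7), cursors c1@3 c2@6, authorship ..1..2.
After op 2 (move_right): buffer="fiiidif" (len 7), cursors c1@4 c2@7, authorship ..1..2.
After op 3 (move_right): buffer="fiiidif" (len 7), cursors c1@5 c2@7, authorship ..1..2.
After op 4 (insert('s')): buffer="fiiidsifs" (len 9), cursors c1@6 c2@9, authorship ..1..12.2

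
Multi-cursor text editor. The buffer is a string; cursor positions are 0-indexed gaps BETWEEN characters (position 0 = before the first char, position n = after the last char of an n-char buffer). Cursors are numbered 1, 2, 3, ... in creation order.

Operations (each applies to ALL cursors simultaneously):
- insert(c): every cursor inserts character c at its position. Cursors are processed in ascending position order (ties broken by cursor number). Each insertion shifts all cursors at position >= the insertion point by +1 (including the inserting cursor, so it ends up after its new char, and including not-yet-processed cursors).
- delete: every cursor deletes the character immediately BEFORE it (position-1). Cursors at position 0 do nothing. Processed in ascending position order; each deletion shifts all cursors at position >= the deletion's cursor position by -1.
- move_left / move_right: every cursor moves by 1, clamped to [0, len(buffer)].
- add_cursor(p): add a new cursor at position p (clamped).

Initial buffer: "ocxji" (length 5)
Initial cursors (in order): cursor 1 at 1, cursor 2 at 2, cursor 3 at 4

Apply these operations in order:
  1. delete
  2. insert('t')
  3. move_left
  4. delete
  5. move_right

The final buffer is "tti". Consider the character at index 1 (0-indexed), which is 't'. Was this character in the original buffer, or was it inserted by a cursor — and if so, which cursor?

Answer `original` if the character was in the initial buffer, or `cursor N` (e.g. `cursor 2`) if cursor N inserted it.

After op 1 (delete): buffer="xi" (len 2), cursors c1@0 c2@0 c3@1, authorship ..
After op 2 (insert('t')): buffer="ttxti" (len 5), cursors c1@2 c2@2 c3@4, authorship 12.3.
After op 3 (move_left): buffer="ttxti" (len 5), cursors c1@1 c2@1 c3@3, authorship 12.3.
After op 4 (delete): buffer="tti" (len 3), cursors c1@0 c2@0 c3@1, authorship 23.
After op 5 (move_right): buffer="tti" (len 3), cursors c1@1 c2@1 c3@2, authorship 23.
Authorship (.=original, N=cursor N): 2 3 .
Index 1: author = 3

Answer: cursor 3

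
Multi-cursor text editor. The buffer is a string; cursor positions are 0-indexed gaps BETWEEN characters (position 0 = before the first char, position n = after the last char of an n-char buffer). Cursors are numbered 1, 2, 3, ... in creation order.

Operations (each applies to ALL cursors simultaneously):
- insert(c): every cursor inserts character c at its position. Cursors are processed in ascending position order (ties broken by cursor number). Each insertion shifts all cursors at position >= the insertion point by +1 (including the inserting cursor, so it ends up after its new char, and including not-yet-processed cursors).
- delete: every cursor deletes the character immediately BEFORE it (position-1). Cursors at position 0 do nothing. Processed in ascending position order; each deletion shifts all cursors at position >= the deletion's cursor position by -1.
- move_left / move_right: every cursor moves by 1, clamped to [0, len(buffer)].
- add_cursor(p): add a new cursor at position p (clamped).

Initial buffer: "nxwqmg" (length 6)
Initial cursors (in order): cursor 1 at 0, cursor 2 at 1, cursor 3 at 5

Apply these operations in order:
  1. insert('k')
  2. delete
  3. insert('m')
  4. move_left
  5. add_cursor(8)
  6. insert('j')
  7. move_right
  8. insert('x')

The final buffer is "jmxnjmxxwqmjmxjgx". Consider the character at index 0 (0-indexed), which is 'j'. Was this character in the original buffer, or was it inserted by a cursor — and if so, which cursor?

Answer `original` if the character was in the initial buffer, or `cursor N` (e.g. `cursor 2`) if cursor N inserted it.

Answer: cursor 1

Derivation:
After op 1 (insert('k')): buffer="knkxwqmkg" (len 9), cursors c1@1 c2@3 c3@8, authorship 1.2....3.
After op 2 (delete): buffer="nxwqmg" (len 6), cursors c1@0 c2@1 c3@5, authorship ......
After op 3 (insert('m')): buffer="mnmxwqmmg" (len 9), cursors c1@1 c2@3 c3@8, authorship 1.2....3.
After op 4 (move_left): buffer="mnmxwqmmg" (len 9), cursors c1@0 c2@2 c3@7, authorship 1.2....3.
After op 5 (add_cursor(8)): buffer="mnmxwqmmg" (len 9), cursors c1@0 c2@2 c3@7 c4@8, authorship 1.2....3.
After op 6 (insert('j')): buffer="jmnjmxwqmjmjg" (len 13), cursors c1@1 c2@4 c3@10 c4@12, authorship 11.22....334.
After op 7 (move_right): buffer="jmnjmxwqmjmjg" (len 13), cursors c1@2 c2@5 c3@11 c4@13, authorship 11.22....334.
After op 8 (insert('x')): buffer="jmxnjmxxwqmjmxjgx" (len 17), cursors c1@3 c2@7 c3@14 c4@17, authorship 111.222....3334.4
Authorship (.=original, N=cursor N): 1 1 1 . 2 2 2 . . . . 3 3 3 4 . 4
Index 0: author = 1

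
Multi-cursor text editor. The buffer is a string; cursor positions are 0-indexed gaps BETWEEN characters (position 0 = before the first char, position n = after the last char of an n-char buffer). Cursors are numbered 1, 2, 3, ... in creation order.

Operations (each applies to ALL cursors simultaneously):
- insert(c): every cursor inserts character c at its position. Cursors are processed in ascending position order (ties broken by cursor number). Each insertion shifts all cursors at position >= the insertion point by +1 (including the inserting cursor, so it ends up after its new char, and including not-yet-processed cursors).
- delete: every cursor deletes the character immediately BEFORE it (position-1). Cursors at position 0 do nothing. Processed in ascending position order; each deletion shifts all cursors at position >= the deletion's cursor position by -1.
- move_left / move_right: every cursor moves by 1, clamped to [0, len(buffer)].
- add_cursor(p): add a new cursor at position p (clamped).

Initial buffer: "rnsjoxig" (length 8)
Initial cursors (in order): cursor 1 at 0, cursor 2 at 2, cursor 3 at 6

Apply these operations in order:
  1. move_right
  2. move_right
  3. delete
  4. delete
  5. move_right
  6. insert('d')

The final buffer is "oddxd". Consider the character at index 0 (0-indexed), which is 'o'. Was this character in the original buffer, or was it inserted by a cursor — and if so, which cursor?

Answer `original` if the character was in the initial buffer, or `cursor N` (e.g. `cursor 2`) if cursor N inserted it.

After op 1 (move_right): buffer="rnsjoxig" (len 8), cursors c1@1 c2@3 c3@7, authorship ........
After op 2 (move_right): buffer="rnsjoxig" (len 8), cursors c1@2 c2@4 c3@8, authorship ........
After op 3 (delete): buffer="rsoxi" (len 5), cursors c1@1 c2@2 c3@5, authorship .....
After op 4 (delete): buffer="ox" (len 2), cursors c1@0 c2@0 c3@2, authorship ..
After op 5 (move_right): buffer="ox" (len 2), cursors c1@1 c2@1 c3@2, authorship ..
After op 6 (insert('d')): buffer="oddxd" (len 5), cursors c1@3 c2@3 c3@5, authorship .12.3
Authorship (.=original, N=cursor N): . 1 2 . 3
Index 0: author = original

Answer: original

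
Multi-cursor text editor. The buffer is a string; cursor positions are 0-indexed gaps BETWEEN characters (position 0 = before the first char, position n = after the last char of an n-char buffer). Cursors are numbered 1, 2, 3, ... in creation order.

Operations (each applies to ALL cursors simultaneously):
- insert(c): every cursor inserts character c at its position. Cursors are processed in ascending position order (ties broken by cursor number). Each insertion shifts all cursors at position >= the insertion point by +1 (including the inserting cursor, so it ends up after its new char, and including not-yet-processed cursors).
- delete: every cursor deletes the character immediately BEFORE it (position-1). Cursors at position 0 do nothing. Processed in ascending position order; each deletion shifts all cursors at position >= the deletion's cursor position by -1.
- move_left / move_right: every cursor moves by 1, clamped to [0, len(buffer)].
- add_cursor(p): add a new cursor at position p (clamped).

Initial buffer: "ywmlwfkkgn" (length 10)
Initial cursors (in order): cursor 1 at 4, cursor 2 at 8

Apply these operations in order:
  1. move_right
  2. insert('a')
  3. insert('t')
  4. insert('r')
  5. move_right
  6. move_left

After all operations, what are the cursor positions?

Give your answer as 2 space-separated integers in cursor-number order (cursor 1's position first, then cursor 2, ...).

After op 1 (move_right): buffer="ywmlwfkkgn" (len 10), cursors c1@5 c2@9, authorship ..........
After op 2 (insert('a')): buffer="ywmlwafkkgan" (len 12), cursors c1@6 c2@11, authorship .....1....2.
After op 3 (insert('t')): buffer="ywmlwatfkkgatn" (len 14), cursors c1@7 c2@13, authorship .....11....22.
After op 4 (insert('r')): buffer="ywmlwatrfkkgatrn" (len 16), cursors c1@8 c2@15, authorship .....111....222.
After op 5 (move_right): buffer="ywmlwatrfkkgatrn" (len 16), cursors c1@9 c2@16, authorship .....111....222.
After op 6 (move_left): buffer="ywmlwatrfkkgatrn" (len 16), cursors c1@8 c2@15, authorship .....111....222.

Answer: 8 15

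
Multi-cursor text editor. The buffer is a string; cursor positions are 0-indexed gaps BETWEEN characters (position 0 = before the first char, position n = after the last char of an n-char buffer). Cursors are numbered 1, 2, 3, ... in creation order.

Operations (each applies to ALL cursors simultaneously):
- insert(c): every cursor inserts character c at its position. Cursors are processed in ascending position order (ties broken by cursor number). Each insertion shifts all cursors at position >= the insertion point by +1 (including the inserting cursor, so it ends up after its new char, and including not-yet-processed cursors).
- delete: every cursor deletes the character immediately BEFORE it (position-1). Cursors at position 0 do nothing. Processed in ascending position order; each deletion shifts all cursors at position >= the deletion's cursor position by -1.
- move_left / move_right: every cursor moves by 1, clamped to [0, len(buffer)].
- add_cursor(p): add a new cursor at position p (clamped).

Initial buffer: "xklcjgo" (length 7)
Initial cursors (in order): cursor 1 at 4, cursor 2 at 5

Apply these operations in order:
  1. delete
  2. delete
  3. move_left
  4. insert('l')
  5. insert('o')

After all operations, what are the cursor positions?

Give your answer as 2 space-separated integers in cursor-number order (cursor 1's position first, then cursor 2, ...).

After op 1 (delete): buffer="xklgo" (len 5), cursors c1@3 c2@3, authorship .....
After op 2 (delete): buffer="xgo" (len 3), cursors c1@1 c2@1, authorship ...
After op 3 (move_left): buffer="xgo" (len 3), cursors c1@0 c2@0, authorship ...
After op 4 (insert('l')): buffer="llxgo" (len 5), cursors c1@2 c2@2, authorship 12...
After op 5 (insert('o')): buffer="llooxgo" (len 7), cursors c1@4 c2@4, authorship 1212...

Answer: 4 4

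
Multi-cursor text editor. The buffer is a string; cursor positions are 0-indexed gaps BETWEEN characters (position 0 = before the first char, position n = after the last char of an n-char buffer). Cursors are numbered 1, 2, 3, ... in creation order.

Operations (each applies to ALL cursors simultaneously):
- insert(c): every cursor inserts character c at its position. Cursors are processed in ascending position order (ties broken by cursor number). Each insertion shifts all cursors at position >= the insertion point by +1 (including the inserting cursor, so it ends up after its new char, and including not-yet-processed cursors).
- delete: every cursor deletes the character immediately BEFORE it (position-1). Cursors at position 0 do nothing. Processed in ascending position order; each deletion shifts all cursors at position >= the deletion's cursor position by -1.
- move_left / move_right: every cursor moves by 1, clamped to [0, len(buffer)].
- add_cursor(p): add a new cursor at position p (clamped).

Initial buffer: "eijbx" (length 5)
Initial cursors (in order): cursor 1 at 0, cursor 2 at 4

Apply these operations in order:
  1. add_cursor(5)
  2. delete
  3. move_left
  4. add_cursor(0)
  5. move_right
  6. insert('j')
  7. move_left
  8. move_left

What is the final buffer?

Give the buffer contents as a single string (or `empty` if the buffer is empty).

After op 1 (add_cursor(5)): buffer="eijbx" (len 5), cursors c1@0 c2@4 c3@5, authorship .....
After op 2 (delete): buffer="eij" (len 3), cursors c1@0 c2@3 c3@3, authorship ...
After op 3 (move_left): buffer="eij" (len 3), cursors c1@0 c2@2 c3@2, authorship ...
After op 4 (add_cursor(0)): buffer="eij" (len 3), cursors c1@0 c4@0 c2@2 c3@2, authorship ...
After op 5 (move_right): buffer="eij" (len 3), cursors c1@1 c4@1 c2@3 c3@3, authorship ...
After op 6 (insert('j')): buffer="ejjijjj" (len 7), cursors c1@3 c4@3 c2@7 c3@7, authorship .14..23
After op 7 (move_left): buffer="ejjijjj" (len 7), cursors c1@2 c4@2 c2@6 c3@6, authorship .14..23
After op 8 (move_left): buffer="ejjijjj" (len 7), cursors c1@1 c4@1 c2@5 c3@5, authorship .14..23

Answer: ejjijjj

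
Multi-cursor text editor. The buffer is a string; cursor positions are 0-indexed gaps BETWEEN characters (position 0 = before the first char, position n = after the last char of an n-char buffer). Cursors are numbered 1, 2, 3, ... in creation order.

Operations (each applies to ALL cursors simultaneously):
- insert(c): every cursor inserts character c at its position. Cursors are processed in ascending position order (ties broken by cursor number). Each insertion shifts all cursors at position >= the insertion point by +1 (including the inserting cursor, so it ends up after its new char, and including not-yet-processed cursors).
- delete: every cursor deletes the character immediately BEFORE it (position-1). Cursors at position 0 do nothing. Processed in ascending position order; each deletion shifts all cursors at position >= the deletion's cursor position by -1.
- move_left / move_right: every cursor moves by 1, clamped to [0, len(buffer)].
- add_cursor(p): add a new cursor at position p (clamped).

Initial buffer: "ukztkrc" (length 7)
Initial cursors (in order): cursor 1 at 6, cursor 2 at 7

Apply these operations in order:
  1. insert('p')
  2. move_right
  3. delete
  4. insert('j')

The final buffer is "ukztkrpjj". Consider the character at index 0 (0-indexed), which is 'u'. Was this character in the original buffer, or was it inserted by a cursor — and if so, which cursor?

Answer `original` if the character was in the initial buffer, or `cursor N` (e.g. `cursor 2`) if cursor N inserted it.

Answer: original

Derivation:
After op 1 (insert('p')): buffer="ukztkrpcp" (len 9), cursors c1@7 c2@9, authorship ......1.2
After op 2 (move_right): buffer="ukztkrpcp" (len 9), cursors c1@8 c2@9, authorship ......1.2
After op 3 (delete): buffer="ukztkrp" (len 7), cursors c1@7 c2@7, authorship ......1
After op 4 (insert('j')): buffer="ukztkrpjj" (len 9), cursors c1@9 c2@9, authorship ......112
Authorship (.=original, N=cursor N): . . . . . . 1 1 2
Index 0: author = original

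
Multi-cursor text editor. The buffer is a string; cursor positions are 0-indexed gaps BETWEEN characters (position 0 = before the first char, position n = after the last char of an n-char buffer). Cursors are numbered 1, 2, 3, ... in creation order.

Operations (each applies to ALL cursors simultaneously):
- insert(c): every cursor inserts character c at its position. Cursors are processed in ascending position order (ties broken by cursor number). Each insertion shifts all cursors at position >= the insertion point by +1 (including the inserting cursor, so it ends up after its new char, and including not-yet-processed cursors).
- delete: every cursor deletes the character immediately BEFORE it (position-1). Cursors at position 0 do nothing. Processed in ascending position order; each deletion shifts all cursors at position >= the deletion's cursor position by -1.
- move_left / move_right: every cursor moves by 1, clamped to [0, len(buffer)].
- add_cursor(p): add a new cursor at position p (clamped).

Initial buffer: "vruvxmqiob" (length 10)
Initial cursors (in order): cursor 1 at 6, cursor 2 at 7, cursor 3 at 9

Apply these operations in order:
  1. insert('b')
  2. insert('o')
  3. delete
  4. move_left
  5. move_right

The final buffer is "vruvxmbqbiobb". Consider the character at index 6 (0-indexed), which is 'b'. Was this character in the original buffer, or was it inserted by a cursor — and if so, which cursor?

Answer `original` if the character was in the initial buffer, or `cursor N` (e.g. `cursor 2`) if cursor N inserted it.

After op 1 (insert('b')): buffer="vruvxmbqbiobb" (len 13), cursors c1@7 c2@9 c3@12, authorship ......1.2..3.
After op 2 (insert('o')): buffer="vruvxmboqboiobob" (len 16), cursors c1@8 c2@11 c3@15, authorship ......11.22..33.
After op 3 (delete): buffer="vruvxmbqbiobb" (len 13), cursors c1@7 c2@9 c3@12, authorship ......1.2..3.
After op 4 (move_left): buffer="vruvxmbqbiobb" (len 13), cursors c1@6 c2@8 c3@11, authorship ......1.2..3.
After op 5 (move_right): buffer="vruvxmbqbiobb" (len 13), cursors c1@7 c2@9 c3@12, authorship ......1.2..3.
Authorship (.=original, N=cursor N): . . . . . . 1 . 2 . . 3 .
Index 6: author = 1

Answer: cursor 1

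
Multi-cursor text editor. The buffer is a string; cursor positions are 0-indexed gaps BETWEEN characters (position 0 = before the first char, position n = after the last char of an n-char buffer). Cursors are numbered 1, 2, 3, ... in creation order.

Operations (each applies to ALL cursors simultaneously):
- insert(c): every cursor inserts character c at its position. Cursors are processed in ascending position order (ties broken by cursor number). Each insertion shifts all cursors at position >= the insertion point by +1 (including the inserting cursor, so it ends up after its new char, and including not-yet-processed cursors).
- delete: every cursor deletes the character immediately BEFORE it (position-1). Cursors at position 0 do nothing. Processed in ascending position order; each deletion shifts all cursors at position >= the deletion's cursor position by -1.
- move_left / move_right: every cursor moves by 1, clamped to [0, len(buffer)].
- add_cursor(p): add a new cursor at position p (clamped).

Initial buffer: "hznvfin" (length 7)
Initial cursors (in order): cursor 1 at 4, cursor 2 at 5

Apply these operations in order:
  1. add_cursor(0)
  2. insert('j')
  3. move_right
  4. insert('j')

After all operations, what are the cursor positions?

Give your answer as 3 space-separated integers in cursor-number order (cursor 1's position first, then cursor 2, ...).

After op 1 (add_cursor(0)): buffer="hznvfin" (len 7), cursors c3@0 c1@4 c2@5, authorship .......
After op 2 (insert('j')): buffer="jhznvjfjin" (len 10), cursors c3@1 c1@6 c2@8, authorship 3....1.2..
After op 3 (move_right): buffer="jhznvjfjin" (len 10), cursors c3@2 c1@7 c2@9, authorship 3....1.2..
After op 4 (insert('j')): buffer="jhjznvjfjjijn" (len 13), cursors c3@3 c1@9 c2@12, authorship 3.3...1.12.2.

Answer: 9 12 3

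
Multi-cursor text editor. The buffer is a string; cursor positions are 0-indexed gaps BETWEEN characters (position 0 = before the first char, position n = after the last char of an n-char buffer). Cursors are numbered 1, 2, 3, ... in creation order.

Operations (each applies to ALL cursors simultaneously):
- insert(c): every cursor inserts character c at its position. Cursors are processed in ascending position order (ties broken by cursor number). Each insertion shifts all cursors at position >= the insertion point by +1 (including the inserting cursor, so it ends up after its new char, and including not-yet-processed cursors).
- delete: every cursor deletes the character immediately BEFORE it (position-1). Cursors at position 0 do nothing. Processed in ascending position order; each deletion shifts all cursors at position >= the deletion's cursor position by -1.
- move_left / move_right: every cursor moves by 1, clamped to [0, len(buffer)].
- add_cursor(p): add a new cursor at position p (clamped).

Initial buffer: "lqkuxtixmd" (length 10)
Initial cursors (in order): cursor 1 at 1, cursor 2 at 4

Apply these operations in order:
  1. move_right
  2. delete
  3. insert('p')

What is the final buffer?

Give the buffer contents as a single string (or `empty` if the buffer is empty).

After op 1 (move_right): buffer="lqkuxtixmd" (len 10), cursors c1@2 c2@5, authorship ..........
After op 2 (delete): buffer="lkutixmd" (len 8), cursors c1@1 c2@3, authorship ........
After op 3 (insert('p')): buffer="lpkuptixmd" (len 10), cursors c1@2 c2@5, authorship .1..2.....

Answer: lpkuptixmd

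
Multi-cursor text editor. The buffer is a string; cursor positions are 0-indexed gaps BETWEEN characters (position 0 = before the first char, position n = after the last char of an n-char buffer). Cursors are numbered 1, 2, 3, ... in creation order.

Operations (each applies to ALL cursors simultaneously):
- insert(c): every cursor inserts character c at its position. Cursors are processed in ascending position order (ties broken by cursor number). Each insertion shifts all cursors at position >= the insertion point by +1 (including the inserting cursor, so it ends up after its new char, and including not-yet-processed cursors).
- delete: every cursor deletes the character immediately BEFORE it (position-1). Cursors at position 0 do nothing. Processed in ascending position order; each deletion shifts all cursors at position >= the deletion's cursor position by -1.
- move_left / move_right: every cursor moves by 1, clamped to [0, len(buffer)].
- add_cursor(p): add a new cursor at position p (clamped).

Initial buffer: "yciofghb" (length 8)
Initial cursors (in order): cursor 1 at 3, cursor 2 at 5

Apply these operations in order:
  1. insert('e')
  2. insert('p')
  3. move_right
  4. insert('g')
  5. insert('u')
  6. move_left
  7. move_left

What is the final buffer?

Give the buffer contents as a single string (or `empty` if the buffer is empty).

Answer: yciepogufepgguhb

Derivation:
After op 1 (insert('e')): buffer="ycieofeghb" (len 10), cursors c1@4 c2@7, authorship ...1..2...
After op 2 (insert('p')): buffer="yciepofepghb" (len 12), cursors c1@5 c2@9, authorship ...11..22...
After op 3 (move_right): buffer="yciepofepghb" (len 12), cursors c1@6 c2@10, authorship ...11..22...
After op 4 (insert('g')): buffer="yciepogfepgghb" (len 14), cursors c1@7 c2@12, authorship ...11.1.22.2..
After op 5 (insert('u')): buffer="yciepogufepgguhb" (len 16), cursors c1@8 c2@14, authorship ...11.11.22.22..
After op 6 (move_left): buffer="yciepogufepgguhb" (len 16), cursors c1@7 c2@13, authorship ...11.11.22.22..
After op 7 (move_left): buffer="yciepogufepgguhb" (len 16), cursors c1@6 c2@12, authorship ...11.11.22.22..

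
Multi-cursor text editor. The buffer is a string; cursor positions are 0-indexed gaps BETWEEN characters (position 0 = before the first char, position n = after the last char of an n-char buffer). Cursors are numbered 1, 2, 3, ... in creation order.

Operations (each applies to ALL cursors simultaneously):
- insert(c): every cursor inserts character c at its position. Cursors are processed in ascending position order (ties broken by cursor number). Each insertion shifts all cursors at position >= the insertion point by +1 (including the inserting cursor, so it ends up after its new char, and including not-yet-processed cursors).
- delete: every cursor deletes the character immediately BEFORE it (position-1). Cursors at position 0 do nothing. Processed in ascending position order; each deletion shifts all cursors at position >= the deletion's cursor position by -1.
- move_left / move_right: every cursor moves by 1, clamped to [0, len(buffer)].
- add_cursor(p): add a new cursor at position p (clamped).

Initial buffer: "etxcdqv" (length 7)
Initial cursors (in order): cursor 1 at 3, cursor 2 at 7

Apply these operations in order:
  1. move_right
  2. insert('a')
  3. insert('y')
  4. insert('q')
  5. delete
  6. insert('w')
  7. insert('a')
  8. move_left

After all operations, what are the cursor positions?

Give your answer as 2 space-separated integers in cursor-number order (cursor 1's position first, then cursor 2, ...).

After op 1 (move_right): buffer="etxcdqv" (len 7), cursors c1@4 c2@7, authorship .......
After op 2 (insert('a')): buffer="etxcadqva" (len 9), cursors c1@5 c2@9, authorship ....1...2
After op 3 (insert('y')): buffer="etxcaydqvay" (len 11), cursors c1@6 c2@11, authorship ....11...22
After op 4 (insert('q')): buffer="etxcayqdqvayq" (len 13), cursors c1@7 c2@13, authorship ....111...222
After op 5 (delete): buffer="etxcaydqvay" (len 11), cursors c1@6 c2@11, authorship ....11...22
After op 6 (insert('w')): buffer="etxcaywdqvayw" (len 13), cursors c1@7 c2@13, authorship ....111...222
After op 7 (insert('a')): buffer="etxcaywadqvaywa" (len 15), cursors c1@8 c2@15, authorship ....1111...2222
After op 8 (move_left): buffer="etxcaywadqvaywa" (len 15), cursors c1@7 c2@14, authorship ....1111...2222

Answer: 7 14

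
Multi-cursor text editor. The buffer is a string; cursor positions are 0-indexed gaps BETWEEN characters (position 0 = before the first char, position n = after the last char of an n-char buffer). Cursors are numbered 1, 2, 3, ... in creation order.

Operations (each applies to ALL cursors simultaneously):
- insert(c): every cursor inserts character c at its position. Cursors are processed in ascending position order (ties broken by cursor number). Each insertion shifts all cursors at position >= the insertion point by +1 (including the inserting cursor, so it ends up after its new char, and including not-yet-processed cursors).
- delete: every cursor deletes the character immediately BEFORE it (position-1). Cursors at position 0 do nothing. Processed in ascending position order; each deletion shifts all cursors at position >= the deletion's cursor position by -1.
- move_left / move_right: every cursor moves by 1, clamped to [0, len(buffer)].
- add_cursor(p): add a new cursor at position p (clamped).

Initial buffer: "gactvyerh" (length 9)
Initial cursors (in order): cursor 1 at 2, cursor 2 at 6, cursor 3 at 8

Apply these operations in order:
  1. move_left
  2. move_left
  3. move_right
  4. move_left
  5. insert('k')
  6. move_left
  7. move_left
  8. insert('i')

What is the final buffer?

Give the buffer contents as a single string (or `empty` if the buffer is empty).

Answer: ikgacitkviykerh

Derivation:
After op 1 (move_left): buffer="gactvyerh" (len 9), cursors c1@1 c2@5 c3@7, authorship .........
After op 2 (move_left): buffer="gactvyerh" (len 9), cursors c1@0 c2@4 c3@6, authorship .........
After op 3 (move_right): buffer="gactvyerh" (len 9), cursors c1@1 c2@5 c3@7, authorship .........
After op 4 (move_left): buffer="gactvyerh" (len 9), cursors c1@0 c2@4 c3@6, authorship .........
After op 5 (insert('k')): buffer="kgactkvykerh" (len 12), cursors c1@1 c2@6 c3@9, authorship 1....2..3...
After op 6 (move_left): buffer="kgactkvykerh" (len 12), cursors c1@0 c2@5 c3@8, authorship 1....2..3...
After op 7 (move_left): buffer="kgactkvykerh" (len 12), cursors c1@0 c2@4 c3@7, authorship 1....2..3...
After op 8 (insert('i')): buffer="ikgacitkviykerh" (len 15), cursors c1@1 c2@6 c3@10, authorship 11...2.2.3.3...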